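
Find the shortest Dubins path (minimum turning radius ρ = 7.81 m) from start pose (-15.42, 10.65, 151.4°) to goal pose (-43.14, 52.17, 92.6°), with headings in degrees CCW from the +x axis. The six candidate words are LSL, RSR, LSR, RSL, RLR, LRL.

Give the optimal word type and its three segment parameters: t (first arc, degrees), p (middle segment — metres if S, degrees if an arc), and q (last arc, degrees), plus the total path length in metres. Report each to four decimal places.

Let ψ = atan2(Δy, Δx) = atan2(41.52, -27.72) = 123.7283° be the start→goal bearing.
Normalize: d = |goal − start| / ρ = 49.923029/7.81 = 6.392193, α = (θ_start − ψ) mod 360° = 27.6717° = 0.482963 rad, β = (θ_goal − ψ) mod 360° = 328.8717° = 5.739895 rad.
Common terms: sin α = 0.464405, cos α = 0.885623, sin β = -0.516956, cos β = 0.856012, cos(α−β) = 0.518027, d² = 40.860134. Work in radians in the unit-radius frame; every candidate has L = ρ·(t + p + q).
LSL: p² = 2 + d² − 2cos(α−β) + 2d(sin α − sin β) = 54.370176; p = √p² = 7.373614; φ = atan2(cos β − cos α, d + sin α − sin β) = -0.004016 rad; t = (φ − α) mod 2π = 5.796207 rad, q = (β − φ) mod 2π = 5.743910 rad → L = 7.81·(5.796207 + 7.373614 + 5.743910) = 7.81·18.913731 = 147.716236 m
RSR: p² = 2 + d² − 2cos(α−β) + 2d(sin β − sin α) = 29.277983; p = √p² = 5.410913; φ = atan2(cos α − cos β, d − sin α + sin β) = 0.005472 rad; t = (α − φ) mod 2π = 0.477490 rad, q = (φ − β) mod 2π = 0.548763 rad → L = 7.81·(0.477490 + 5.410913 + 0.548763) = 7.81·6.437167 = 50.274274 m
LSR: p² = d² − 2 + 2cos(α−β) + 2d(sin α + sin β) = 39.224362; p = √p² = 6.262936; φ = atan2(−cos α − cos β, d + sin α + sin β) − atan2(−2, p) = 0.040996 rad; t = (φ − α) mod 2π = 5.841219 rad, q = (φ − β) mod 2π = 0.584287 rad → L = 7.81·(5.841219 + 6.262936 + 0.584287) = 7.81·12.688441 = 99.096725 m
RSL: p² = d² − 2 + 2cos(α−β) − 2d(sin α + sin β) = 40.568013; p = √p² = 6.369302; φ = atan2(cos α + cos β, d − sin α − sin β) − atan2(2, p) = -0.040320 rad; t = (α − φ) mod 2π = 0.523283 rad, q = (β − φ) mod 2π = 5.780214 rad → L = 7.81·(0.523283 + 6.369302 + 5.780214) = 7.81·12.672800 = 98.974564 m
RLR: c = (6 − d² + 2cos(α−β) + 2d(sin α − sin β))/8 = -2.659748, |c| > 1 → infeasible
LRL: c = (6 − d² + 2cos(α−β) − 2d(sin α − sin β))/8 = -5.796272, |c| > 1 → infeasible
Shortest: RSR with L = 50.274274 m ≈ 50.2743 m
Convert RSR to answer units (arcs ×180/π): t = 0.477490·180/π = 27.3582°, p = ρ·p = 7.81·5.410913 = 42.2592 m, q = 0.548763·180/π = 31.4418°, L = 50.2743 m.

RSR: t = 27.3582°, p = 42.2592 m, q = 31.4418°, L = 50.2743 m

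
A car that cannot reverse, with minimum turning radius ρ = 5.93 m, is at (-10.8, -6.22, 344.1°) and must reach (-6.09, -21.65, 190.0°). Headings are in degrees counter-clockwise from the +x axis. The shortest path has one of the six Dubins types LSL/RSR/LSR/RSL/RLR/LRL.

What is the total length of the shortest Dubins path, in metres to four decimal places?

22.5255 m

Let ψ = atan2(Δy, Δx) = atan2(-15.43, 4.71) = -73.0252° be the start→goal bearing.
Normalize: d = |goal − start| / ρ = 16.132855/5.93 = 2.720549, α = (θ_start − ψ) mod 360° = 57.1252° = 0.997023 rad, β = (θ_goal − ψ) mod 360° = 263.0252° = 4.590656 rad.
Common terms: sin α = 0.839859, cos α = 0.542805, sin β = -0.992600, cos β = -0.121433, cos(α−β) = -0.899558, d² = 7.401386. Work in radians in the unit-radius frame; every candidate has L = ρ·(t + p + q).
LSL: p² = 2 + d² − 2cos(α−β) + 2d(sin α − sin β) = 21.171087; p = √p² = 4.601205; φ = atan2(cos β − cos α, d + sin α − sin β) = -0.144868 rad; t = (φ − α) mod 2π = 5.141294 rad, q = (β − φ) mod 2π = 4.735524 rad → L = 5.93·(5.141294 + 4.601205 + 4.735524) = 5.93·14.478023 = 85.854678 m
RSR: p² = 2 + d² − 2cos(α−β) + 2d(sin β − sin α) = 1.229916; p = √p² = 1.109016; φ = atan2(cos α − cos β, d − sin α + sin β) = 0.642181 rad; t = (α − φ) mod 2π = 0.354842 rad, q = (φ − β) mod 2π = 2.334710 rad → L = 5.93·(0.354842 + 1.109016 + 2.334710) = 5.93·3.798568 = 22.525509 m
LSR: p² = d² − 2 + 2cos(α−β) + 2d(sin α + sin β) = 2.771193; p = √p² = 1.664690; φ = atan2(−cos α − cos β, d + sin α + sin β) − atan2(−2, p) = 0.713993 rad; t = (φ − α) mod 2π = 6.000155 rad, q = (φ − β) mod 2π = 2.406522 rad → L = 5.93·(6.000155 + 1.664690 + 2.406522) = 5.93·10.071368 = 59.723211 m
RSL: p² = d² − 2 + 2cos(α−β) − 2d(sin α + sin β) = 4.433348; p = √p² = 2.105552; φ = atan2(cos α + cos β, d − sin α − sin β) − atan2(2, p) = -0.614081 rad; t = (α − φ) mod 2π = 1.611104 rad, q = (β − φ) mod 2π = 5.204737 rad → L = 5.93·(1.611104 + 2.105552 + 5.204737) = 5.93·8.921392 = 52.903857 m
RLR: c = (6 − d² + 2cos(α−β) + 2d(sin α − sin β))/8 = 0.846261; p = 2π − arccos c = 5.721316 rad; φ = atan2(cos α − cos β, d − sin α + sin β) = 0.642181 rad; t = (α − φ + p/2) mod 2π = 3.215500 rad, q = (α − β − t + p) mod 2π = 5.195368 rad → L = 5.93·(3.215500 + 5.721316 + 5.195368) = 5.93·14.132184 = 83.803850 m
LRL: c = (6 − d² + 2cos(α−β) − 2d(sin α − sin β))/8 = -1.646386, |c| > 1 → infeasible
Shortest: RSR with L = 22.525509 m ≈ 22.5255 m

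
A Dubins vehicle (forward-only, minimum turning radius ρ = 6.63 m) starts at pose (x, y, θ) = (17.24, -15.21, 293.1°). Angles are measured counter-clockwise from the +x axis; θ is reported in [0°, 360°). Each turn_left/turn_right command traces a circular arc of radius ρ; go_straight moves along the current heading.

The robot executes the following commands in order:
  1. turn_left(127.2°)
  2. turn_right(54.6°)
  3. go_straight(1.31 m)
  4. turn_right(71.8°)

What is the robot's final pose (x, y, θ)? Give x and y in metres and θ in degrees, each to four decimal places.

set_pose: (x, y, θ) = (17.2400, -15.2100, 293.1000°), ρ = 6.63
turn_left(127.2°): centre at ρ to the left, rotate +127.2° → (29.0974, -15.8937, 420.3000° ≡ 60.3000°)
turn_right(54.6°): centre at ρ to the right, rotate −54.6° → (34.1980, -12.5814, 5.7000°)
go_straight(1.31): x += 1.31·cos θ, y += 1.31·sin θ → (35.5015, -12.4513, 5.7000°)
turn_right(71.8°): centre at ρ to the right, rotate −71.8° → (42.2215, -16.3624, -66.1000° ≡ 293.9000°)

(42.2215, -16.3624, 293.9000°)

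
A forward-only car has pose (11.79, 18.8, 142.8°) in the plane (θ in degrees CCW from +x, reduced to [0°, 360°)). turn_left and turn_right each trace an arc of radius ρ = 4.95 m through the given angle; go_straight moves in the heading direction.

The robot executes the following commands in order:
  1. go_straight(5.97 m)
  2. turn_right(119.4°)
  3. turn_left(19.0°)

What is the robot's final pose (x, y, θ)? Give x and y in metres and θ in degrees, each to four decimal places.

(9.4335, 31.7827, 42.4000°)

set_pose: (x, y, θ) = (11.7900, 18.8000, 142.8000°), ρ = 4.95
go_straight(5.97): x += 5.97·cos θ, y += 5.97·sin θ → (7.0347, 22.4095, 142.8000°)
turn_right(119.4°): centre at ρ to the right, rotate −119.4° → (8.0616, 30.8952, 23.4000°)
turn_left(19.0°): centre at ρ to the left, rotate +19.0° → (9.4335, 31.7827, 42.4000°)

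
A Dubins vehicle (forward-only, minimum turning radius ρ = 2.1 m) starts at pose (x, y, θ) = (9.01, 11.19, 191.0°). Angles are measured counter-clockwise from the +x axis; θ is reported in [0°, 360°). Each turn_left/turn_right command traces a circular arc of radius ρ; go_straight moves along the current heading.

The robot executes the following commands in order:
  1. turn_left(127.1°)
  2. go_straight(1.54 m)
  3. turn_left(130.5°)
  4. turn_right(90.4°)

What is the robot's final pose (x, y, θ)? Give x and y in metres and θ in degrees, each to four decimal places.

(14.8216, 10.0965, 358.2000°)

set_pose: (x, y, θ) = (9.0100, 11.1900, 191.0000°), ρ = 2.1
turn_left(127.1°): centre at ρ to the left, rotate +127.1° → (8.0083, 7.5655, 318.1000°)
go_straight(1.54): x += 1.54·cos θ, y += 1.54·sin θ → (9.1545, 6.5371, 318.1000°)
turn_left(130.5°): centre at ρ to the left, rotate +130.5° → (12.6563, 8.0488, 448.6000° ≡ 88.6000°)
turn_right(90.4°): centre at ρ to the right, rotate −90.4° → (14.8216, 10.0965, -1.8000° ≡ 358.2000°)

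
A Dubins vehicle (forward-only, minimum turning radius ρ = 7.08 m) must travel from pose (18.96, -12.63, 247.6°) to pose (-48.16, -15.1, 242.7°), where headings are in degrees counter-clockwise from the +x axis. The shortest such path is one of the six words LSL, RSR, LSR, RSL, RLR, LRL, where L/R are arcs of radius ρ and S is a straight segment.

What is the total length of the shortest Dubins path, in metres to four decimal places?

70.6898 m

Let ψ = atan2(Δy, Δx) = atan2(-2.47, -67.12) = -177.8925° be the start→goal bearing.
Normalize: d = |goal − start| / ρ = 67.165432/7.08 = 9.486643, α = (θ_start − ψ) mod 360° = 65.4925° = 1.143059 rad, β = (θ_goal − ψ) mod 360° = 60.5925° = 1.057538 rad.
Common terms: sin α = 0.909907, cos α = 0.414813, sin β = 0.871149, cos β = 0.491018, cos(α−β) = 0.996345, d² = 89.996395. Work in radians in the unit-radius frame; every candidate has L = ρ·(t + p + q).
LSL: p² = 2 + d² − 2cos(α−β) + 2d(sin α − sin β) = 90.739061; p = √p² = 9.525705; φ = atan2(cos β − cos α, d + sin α − sin β) = 0.008000 rad; t = (φ − α) mod 2π = 5.148126 rad, q = (β − φ) mod 2π = 1.049538 rad → L = 7.08·(5.148126 + 9.525705 + 1.049538) = 7.08·15.723369 = 111.321456 m
RSR: p² = 2 + d² − 2cos(α−β) + 2d(sin β − sin α) = 89.268348; p = √p² = 9.448193; φ = atan2(cos α − cos β, d − sin α + sin β) = -0.008066 rad; t = (α − φ) mod 2π = 1.151125 rad, q = (φ − β) mod 2π = 5.217581 rad → L = 7.08·(1.151125 + 9.448193 + 5.217581) = 7.08·15.816899 = 111.983647 m
LSR: p² = d² − 2 + 2cos(α−β) + 2d(sin α + sin β) = 123.781574; p = √p² = 11.125717; φ = atan2(−cos α − cos β, d + sin α + sin β) − atan2(−2, p) = 0.097645 rad; t = (φ − α) mod 2π = 5.237771 rad, q = (φ − β) mod 2π = 5.323292 rad → L = 7.08·(5.237771 + 11.125717 + 5.323292) = 7.08·21.686779 = 153.542397 m
RSL: p² = d² − 2 + 2cos(α−β) − 2d(sin α + sin β) = 56.196597; p = √p² = 7.496439; φ = atan2(cos α + cos β, d − sin α − sin β) − atan2(2, p) = -0.143703 rad; t = (α − φ) mod 2π = 1.286762 rad, q = (β − φ) mod 2π = 1.201241 rad → L = 7.08·(1.286762 + 7.496439 + 1.201241) = 7.08·9.984442 = 70.689849 m
RLR: c = (6 − d² + 2cos(α−β) + 2d(sin α − sin β))/8 = -10.158544, |c| > 1 → infeasible
LRL: c = (6 − d² + 2cos(α−β) − 2d(sin α − sin β))/8 = -10.342383, |c| > 1 → infeasible
Shortest: RSL with L = 70.689849 m ≈ 70.6898 m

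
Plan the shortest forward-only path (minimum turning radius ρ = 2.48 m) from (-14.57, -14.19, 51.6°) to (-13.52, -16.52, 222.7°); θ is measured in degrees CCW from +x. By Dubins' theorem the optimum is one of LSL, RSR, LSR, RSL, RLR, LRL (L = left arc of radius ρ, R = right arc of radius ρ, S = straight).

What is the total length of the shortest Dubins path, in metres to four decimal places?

Let ψ = atan2(Δy, Δx) = atan2(-2.33, 1.05) = -65.7416° be the start→goal bearing.
Normalize: d = |goal − start| / ρ = 2.555660/2.48 = 1.030508, α = (θ_start − ψ) mod 360° = 117.3416° = 2.047997 rad, β = (θ_goal − ψ) mod 360° = 288.4416° = 5.034255 rad.
Common terms: sin α = 0.888284, cos α = -0.459294, sin β = -0.948647, cos β = 0.316338, cos(α−β) = -0.987960, d² = 1.061947. Work in radians in the unit-radius frame; every candidate has L = ρ·(t + p + q).
LSL: p² = 2 + d² − 2cos(α−β) + 2d(sin α − sin β) = 8.823811; p = √p² = 2.970490; φ = atan2(cos β − cos α, d + sin α − sin β) = 0.264175 rad; t = (φ − α) mod 2π = 4.499363 rad, q = (β − φ) mod 2π = 4.770081 rad → L = 2.48·(4.499363 + 2.970490 + 4.770081) = 2.48·12.239934 = 30.355036 m
RSR: p² = 2 + d² − 2cos(α−β) + 2d(sin β − sin α) = 1.251922; p = √p² = 1.118893; φ = atan2(cos α − cos β, d − sin α + sin β) = -2.375654 rad; t = (α − φ) mod 2π = 4.423651 rad, q = (φ − β) mod 2π = 5.156461 rad → L = 2.48·(4.423651 + 1.118893 + 5.156461) = 2.48·10.699006 = 26.533534 m
LSR: p² = d² − 2 + 2cos(α−β) + 2d(sin α + sin β) = -3.038381 < 0 → infeasible
RSL: p² = d² − 2 + 2cos(α−β) − 2d(sin α + sin β) = -2.789564 < 0 → infeasible
RLR: c = (6 − d² + 2cos(α−β) + 2d(sin α − sin β))/8 = 0.843510; p = 2π − arccos c = 5.716173 rad; φ = atan2(cos α − cos β, d − sin α + sin β) = -2.375654 rad; t = (α − φ + p/2) mod 2π = 0.998553 rad, q = (α − β − t + p) mod 2π = 1.731362 rad → L = 2.48·(0.998553 + 5.716173 + 1.731362) = 2.48·8.446088 = 20.946299 m
LRL: c = (6 − d² + 2cos(α−β) − 2d(sin α − sin β))/8 = -0.102976; p = 2π − arccos c = 4.609230 rad; φ = atan2(cos β − cos α, d + sin α − sin β) = 0.264175 rad; t = (φ − α + p/2) mod 2π = 0.520792 rad, q = (β − α − t + p) mod 2π = 0.791510 rad → L = 2.48·(0.520792 + 4.609230 + 0.791510) = 2.48·5.921532 = 14.685400 m
Shortest: LRL with L = 14.685400 m ≈ 14.6854 m

14.6854 m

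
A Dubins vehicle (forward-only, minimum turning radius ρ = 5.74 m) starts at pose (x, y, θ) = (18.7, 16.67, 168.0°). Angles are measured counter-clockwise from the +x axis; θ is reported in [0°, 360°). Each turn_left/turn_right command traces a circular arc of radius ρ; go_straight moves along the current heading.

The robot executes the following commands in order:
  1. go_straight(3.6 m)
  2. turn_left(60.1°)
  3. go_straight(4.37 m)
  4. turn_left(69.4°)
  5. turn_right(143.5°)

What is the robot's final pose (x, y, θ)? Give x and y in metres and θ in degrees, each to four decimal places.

set_pose: (x, y, θ) = (18.7000, 16.6700, 168.0000°), ρ = 5.74
go_straight(3.6): x += 3.6·cos θ, y += 3.6·sin θ → (15.1787, 17.4185, 168.0000°)
turn_left(60.1°): centre at ρ to the left, rotate +60.1° → (9.7129, 15.6373, 228.1000°)
go_straight(4.37): x += 4.37·cos θ, y += 4.37·sin θ → (6.7945, 12.3846, 228.1000°)
turn_left(69.4°): centre at ρ to the left, rotate +69.4° → (5.9754, 5.9008, 297.5000°)
turn_right(143.5°): centre at ρ to the right, rotate −143.5° → (-1.6323, -1.9087, 154.0000°)

(-1.6323, -1.9087, 154.0000°)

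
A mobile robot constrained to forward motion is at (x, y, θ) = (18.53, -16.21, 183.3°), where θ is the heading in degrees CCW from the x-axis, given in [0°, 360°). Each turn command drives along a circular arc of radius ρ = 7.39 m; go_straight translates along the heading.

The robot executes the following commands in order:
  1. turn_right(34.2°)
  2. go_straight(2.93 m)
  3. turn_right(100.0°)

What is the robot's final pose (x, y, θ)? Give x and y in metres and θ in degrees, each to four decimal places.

set_pose: (x, y, θ) = (18.5300, -16.2100, 183.3000°), ρ = 7.39
turn_right(34.2°): centre at ρ to the right, rotate −34.2° → (14.3095, -15.1734, 149.1000°)
go_straight(2.93): x += 2.93·cos θ, y += 2.93·sin θ → (11.7954, -13.6687, 149.1000°)
turn_right(100.0°): centre at ρ to the right, rotate −100.0° → (10.0047, -2.4890, 49.1000°)

(10.0047, -2.4890, 49.1000°)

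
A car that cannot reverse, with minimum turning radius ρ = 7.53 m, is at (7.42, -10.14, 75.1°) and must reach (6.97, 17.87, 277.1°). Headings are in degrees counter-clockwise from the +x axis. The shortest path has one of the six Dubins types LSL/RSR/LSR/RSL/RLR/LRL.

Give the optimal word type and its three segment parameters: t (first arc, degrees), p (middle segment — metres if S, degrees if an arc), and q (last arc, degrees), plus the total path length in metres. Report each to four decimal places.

LSR: t = 53.1527°, p = 20.1442 m, q = 211.1527°, L = 54.8800 m

Let ψ = atan2(Δy, Δx) = atan2(28.01, -0.45) = 90.9204° be the start→goal bearing.
Normalize: d = |goal − start| / ρ = 28.013615/7.53 = 3.720268, α = (θ_start − ψ) mod 360° = 344.1796° = 6.007067 rad, β = (θ_goal − ψ) mod 360° = 186.1796° = 3.249447 rad.
Common terms: sin α = -0.272623, cos α = 0.962121, sin β = -0.107645, cos β = -0.994189, cos(α−β) = -0.927184, d² = 13.840391. Work in radians in the unit-radius frame; every candidate has L = ρ·(t + p + q).
LSL: p² = 2 + d² − 2cos(α−β) + 2d(sin α − sin β) = 16.467233; p = √p² = 4.057984; φ = atan2(cos β − cos α, d + sin α − sin β) = -0.503038 rad; t = (φ − α) mod 2π = 6.056266 rad, q = (β − φ) mod 2π = 3.752484 rad → L = 7.53·(6.056266 + 4.057984 + 3.752484) = 7.53·13.866734 = 104.416509 m
RSR: p² = 2 + d² − 2cos(α−β) + 2d(sin β − sin α) = 18.922283; p = √p² = 4.349975; φ = atan2(cos α − cos β, d − sin α + sin β) = 0.466462 rad; t = (α − φ) mod 2π = 5.540605 rad, q = (φ − β) mod 2π = 3.500201 rad → L = 7.53·(5.540605 + 4.349975 + 3.500201) = 7.53·13.390781 = 100.832578 m
LSR: p² = d² − 2 + 2cos(α−β) + 2d(sin α + sin β) = 7.156624; p = √p² = 2.675187; φ = atan2(−cos α − cos β, d + sin α + sin β) − atan2(−2, p) = 0.651572 rad; t = (φ − α) mod 2π = 0.927690 rad, q = (φ − β) mod 2π = 3.685310 rad → L = 7.53·(0.927690 + 2.675187 + 3.685310) = 7.53·7.288187 = 54.880048 m
RSL: p² = d² − 2 + 2cos(α−β) − 2d(sin α + sin β) = 12.815422; p = √p² = 3.579863; φ = atan2(cos α + cos β, d − sin α − sin β) − atan2(2, p) = -0.517304 rad; t = (α − φ) mod 2π = 0.241185 rad, q = (β − φ) mod 2π = 3.766750 rad → L = 7.53·(0.241185 + 3.579863 + 3.766750) = 7.53·7.587799 = 57.136127 m
RLR: c = (6 − d² + 2cos(α−β) + 2d(sin α − sin β))/8 = -1.365285, |c| > 1 → infeasible
LRL: c = (6 − d² + 2cos(α−β) − 2d(sin α − sin β))/8 = -1.058404, |c| > 1 → infeasible
Shortest: LSR with L = 54.880048 m ≈ 54.8800 m
Convert LSR to answer units (arcs ×180/π): t = 0.927690·180/π = 53.1527°, p = ρ·p = 7.53·2.675187 = 20.1442 m, q = 3.685310·180/π = 211.1527°, L = 54.8800 m.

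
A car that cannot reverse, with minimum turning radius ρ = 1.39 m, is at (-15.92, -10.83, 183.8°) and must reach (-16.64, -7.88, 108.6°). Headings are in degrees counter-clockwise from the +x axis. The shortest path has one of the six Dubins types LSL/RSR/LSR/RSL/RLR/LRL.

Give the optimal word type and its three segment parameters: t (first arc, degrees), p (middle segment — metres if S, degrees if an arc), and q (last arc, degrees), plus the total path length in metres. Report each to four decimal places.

LRL: t = 61.9187°, p = 254.0863°, q = 116.9676°, L = 10.5039 m

Let ψ = atan2(Δy, Δx) = atan2(2.95, -0.72) = 103.7159° be the start→goal bearing.
Normalize: d = |goal − start| / ρ = 3.036593/1.39 = 2.184600, α = (θ_start − ψ) mod 360° = 80.0841° = 1.397731 rad, β = (θ_goal − ψ) mod 360° = 4.8841° = 0.085244 rad.
Common terms: sin α = 0.985062, cos α = 0.172203, sin β = 0.085140, cos β = 0.996369, cos(α−β) = 0.255446, d² = 4.772476. Work in radians in the unit-radius frame; every candidate has L = ρ·(t + p + q).
LSL: p² = 2 + d² − 2cos(α−β) + 2d(sin α − sin β) = 10.193519; p = √p² = 3.192729; φ = atan2(cos β − cos α, d + sin α − sin β) = 0.261095 rad; t = (φ − α) mod 2π = 5.146549 rad, q = (β − φ) mod 2π = 6.107334 rad → L = 1.39·(5.146549 + 3.192729 + 6.107334) = 1.39·14.446612 = 20.080791 m
RSR: p² = 2 + d² − 2cos(α−β) + 2d(sin β − sin α) = 2.329649; p = √p² = 1.526319; φ = atan2(cos α − cos β, d − sin α + sin β) = -0.570402 rad; t = (α − φ) mod 2π = 1.968133 rad, q = (φ − β) mod 2π = 5.627540 rad → L = 1.39·(1.968133 + 1.526319 + 5.627540) = 1.39·9.121992 = 12.679568 m
LSR: p² = d² − 2 + 2cos(α−β) + 2d(sin α + sin β) = 7.959293; p = √p² = 2.821222; φ = atan2(−cos α − cos β, d + sin α + sin β) − atan2(−2, p) = 0.271986 rad; t = (φ − α) mod 2π = 5.157440 rad, q = (φ − β) mod 2π = 0.186742 rad → L = 1.39·(5.157440 + 2.821222 + 0.186742) = 1.39·8.165404 = 11.349912 m
RSL: p² = d² − 2 + 2cos(α−β) − 2d(sin α + sin β) = -1.392558 < 0 → infeasible
RLR: c = (6 − d² + 2cos(α−β) + 2d(sin α − sin β))/8 = 0.708794; p = 2π − arccos c = 5.500176 rad; φ = atan2(cos α − cos β, d − sin α + sin β) = -0.570402 rad; t = (α − φ + p/2) mod 2π = 4.718221 rad, q = (α − β − t + p) mod 2π = 2.094443 rad → L = 1.39·(4.718221 + 5.500176 + 2.094443) = 1.39·12.312839 = 17.114847 m
LRL: c = (6 − d² + 2cos(α−β) − 2d(sin α − sin β))/8 = -0.274190; p = 2π − arccos c = 4.434642 rad; φ = atan2(cos β − cos α, d + sin α − sin β) = 0.261095 rad; t = (φ − α + p/2) mod 2π = 1.080685 rad, q = (β − α − t + p) mod 2π = 2.041470 rad → L = 1.39·(1.080685 + 4.434642 + 2.041470) = 1.39·7.556796 = 10.503946 m
Shortest: LRL with L = 10.503946 m ≈ 10.5039 m
Convert LRL to answer units (arcs ×180/π): t = 1.080685·180/π = 61.9187°, p = 4.434642·180/π = 254.0863°, q = 2.041470·180/π = 116.9676°, L = 10.5039 m.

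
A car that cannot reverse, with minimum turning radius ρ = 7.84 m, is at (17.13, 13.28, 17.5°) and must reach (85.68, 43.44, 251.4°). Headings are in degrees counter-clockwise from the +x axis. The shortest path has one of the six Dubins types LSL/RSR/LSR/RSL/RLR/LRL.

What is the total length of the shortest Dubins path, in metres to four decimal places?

Let ψ = atan2(Δy, Δx) = atan2(30.16, 68.55) = 23.7481° be the start→goal bearing.
Normalize: d = |goal − start| / ρ = 74.891442/7.84 = 9.552480, α = (θ_start − ψ) mod 360° = 353.7519° = 6.174135 rad, β = (θ_goal − ψ) mod 360° = 227.6519° = 3.973275 rad.
Common terms: sin α = -0.108834, cos α = 0.994060, sin β = -0.739066, cos β = -0.673633, cos(α−β) = -0.589196, d² = 91.249871. Work in radians in the unit-radius frame; every candidate has L = ρ·(t + p + q).
LSL: p² = 2 + d² − 2cos(α−β) + 2d(sin α − sin β) = 106.468823; p = √p² = 10.318373; φ = atan2(cos β − cos α, d + sin α − sin β) = -0.162336 rad; t = (φ − α) mod 2π = 6.229899 rad, q = (β − φ) mod 2π = 4.135611 rad → L = 7.84·(6.229899 + 10.318373 + 4.135611) = 7.84·20.683884 = 162.161647 m
RSR: p² = 2 + d² − 2cos(α−β) + 2d(sin β − sin α) = 82.387705; p = √p² = 9.076767; φ = atan2(cos α − cos β, d − sin α + sin β) = 0.184782 rad; t = (α − φ) mod 2π = 5.989354 rad, q = (φ − β) mod 2π = 2.494692 rad → L = 7.84·(5.989354 + 9.076767 + 2.494692) = 7.84·17.560813 = 137.676773 m
LSR: p² = d² − 2 + 2cos(α−β) + 2d(sin α + sin β) = 71.872389; p = √p² = 8.477758; φ = atan2(−cos α − cos β, d + sin α + sin β) − atan2(−2, p) = 0.194881 rad; t = (φ − α) mod 2π = 0.303931 rad, q = (φ − β) mod 2π = 2.504791 rad → L = 7.84·(0.303931 + 8.477758 + 2.504791) = 7.84·11.286480 = 88.486003 m
RSL: p² = d² − 2 + 2cos(α−β) − 2d(sin α + sin β) = 104.270569; p = √p² = 10.211296; φ = atan2(cos α + cos β, d − sin α − sin β) − atan2(2, p) = -0.162614 rad; t = (α − φ) mod 2π = 0.053564 rad, q = (β − φ) mod 2π = 4.135889 rad → L = 7.84·(0.053564 + 10.211296 + 4.135889) = 7.84·14.400749 = 112.901872 m
RLR: c = (6 − d² + 2cos(α−β) + 2d(sin α − sin β))/8 = -9.298463, |c| > 1 → infeasible
LRL: c = (6 − d² + 2cos(α−β) − 2d(sin α − sin β))/8 = -12.308603, |c| > 1 → infeasible
Shortest: LSR with L = 88.486003 m ≈ 88.4860 m

88.4860 m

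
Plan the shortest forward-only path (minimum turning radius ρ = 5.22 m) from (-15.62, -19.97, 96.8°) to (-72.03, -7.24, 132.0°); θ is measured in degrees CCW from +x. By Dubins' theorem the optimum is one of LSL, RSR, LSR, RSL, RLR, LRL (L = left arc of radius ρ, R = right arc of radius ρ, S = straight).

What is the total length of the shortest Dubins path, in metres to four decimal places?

59.7272 m

Let ψ = atan2(Δy, Δx) = atan2(12.73, -56.41) = 167.2831° be the start→goal bearing.
Normalize: d = |goal − start| / ρ = 57.828548/5.22 = 11.078266, α = (θ_start − ψ) mod 360° = 289.5169° = 5.053023 rad, β = (θ_goal − ψ) mod 360° = 324.7169° = 5.667379 rad.
Common terms: sin α = -0.942543, cos α = 0.334084, sin β = -0.577617, cos β = 0.816308, cos(α−β) = 0.817145, d² = 122.727977. Work in radians in the unit-radius frame; every candidate has L = ρ·(t + p + q).
LSL: p² = 2 + d² − 2cos(α−β) + 2d(sin α − sin β) = 115.008195; p = √p² = 10.724187; φ = atan2(cos β − cos α, d + sin α − sin β) = 0.044981 rad; t = (φ − α) mod 2π = 1.275144 rad, q = (β − φ) mod 2π = 5.622397 rad → L = 5.22·(1.275144 + 10.724187 + 5.622397) = 5.22·17.621729 = 91.985423 m
RSR: p² = 2 + d² − 2cos(α−β) + 2d(sin β − sin α) = 131.179179; p = √p² = 11.453348; φ = atan2(cos α − cos β, d − sin α + sin β) = -0.042116 rad; t = (α − φ) mod 2π = 5.095138 rad, q = (φ − β) mod 2π = 0.573691 rad → L = 5.22·(5.095138 + 11.453348 + 0.573691) = 5.22·17.122177 = 89.377766 m
LSR: p² = d² − 2 + 2cos(α−β) + 2d(sin α + sin β) = 88.680784; p = √p² = 9.417048; φ = atan2(−cos α − cos β, d + sin α + sin β) − atan2(−2, p) = 0.089490 rad; t = (φ − α) mod 2π = 1.319652 rad, q = (φ − β) mod 2π = 0.705296 rad → L = 5.22·(1.319652 + 9.417048 + 0.705296) = 5.22·11.441996 = 59.727221 m
RSL: p² = d² − 2 + 2cos(α−β) − 2d(sin α + sin β) = 156.043749; p = √p² = 12.491747; φ = atan2(cos α + cos β, d − sin α − sin β) − atan2(2, p) = -0.067698 rad; t = (α − φ) mod 2π = 5.120721 rad, q = (β − φ) mod 2π = 5.735077 rad → L = 5.22·(5.120721 + 12.491747 + 5.735077) = 5.22·23.347545 = 121.874187 m
RLR: c = (6 − d² + 2cos(α−β) + 2d(sin α − sin β))/8 = -15.397397, |c| > 1 → infeasible
LRL: c = (6 − d² + 2cos(α−β) − 2d(sin α − sin β))/8 = -13.376024, |c| > 1 → infeasible
Shortest: LSR with L = 59.727221 m ≈ 59.7272 m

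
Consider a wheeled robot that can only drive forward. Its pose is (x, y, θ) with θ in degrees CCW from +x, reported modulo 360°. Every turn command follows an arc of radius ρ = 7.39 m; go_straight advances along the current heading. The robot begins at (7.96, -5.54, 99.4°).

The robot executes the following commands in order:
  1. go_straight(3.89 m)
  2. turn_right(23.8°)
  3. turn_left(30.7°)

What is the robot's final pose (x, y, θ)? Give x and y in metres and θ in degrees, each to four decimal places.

(7.3927, 5.2545, 106.3000°)

set_pose: (x, y, θ) = (7.9600, -5.5400, 99.4000°), ρ = 7.39
go_straight(3.89): x += 3.89·cos θ, y += 3.89·sin θ → (7.3247, -1.7022, 99.4000°)
turn_right(23.8°): centre at ρ to the right, rotate −23.8° → (7.4576, 1.3426, 75.6000°)
turn_left(30.7°): centre at ρ to the left, rotate +30.7° → (7.3927, 5.2545, 106.3000°)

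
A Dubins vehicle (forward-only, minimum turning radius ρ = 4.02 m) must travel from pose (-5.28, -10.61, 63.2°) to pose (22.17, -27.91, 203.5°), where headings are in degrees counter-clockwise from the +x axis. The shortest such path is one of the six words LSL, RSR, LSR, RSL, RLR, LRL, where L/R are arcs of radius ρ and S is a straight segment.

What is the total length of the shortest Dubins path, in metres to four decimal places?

Let ψ = atan2(Δy, Δx) = atan2(-17.30, 27.45) = -32.2206° be the start→goal bearing.
Normalize: d = |goal − start| / ρ = 32.446764/4.02 = 8.071334, α = (θ_start − ψ) mod 360° = 95.4206° = 1.665404 rad, β = (θ_goal − ψ) mod 360° = 235.7206° = 4.114101 rad.
Common terms: sin α = 0.995528, cos α = -0.094467, sin β = -0.826301, cos β = -0.563228, cos(α−β) = -0.769400, d² = 65.146438. Work in radians in the unit-radius frame; every candidate has L = ρ·(t + p + q).
LSL: p² = 2 + d² − 2cos(α−β) + 2d(sin α − sin β) = 98.094423; p = √p² = 9.904263; φ = atan2(cos β − cos α, d + sin α − sin β) = -0.047347 rad; t = (φ − α) mod 2π = 4.570434 rad, q = (β − φ) mod 2π = 4.161448 rad → L = 4.02·(4.570434 + 9.904263 + 4.161448) = 4.02·18.636145 = 74.917303 m
RSR: p² = 2 + d² − 2cos(α−β) + 2d(sin β − sin α) = 39.276052; p = √p² = 6.267061; φ = atan2(cos α − cos β, d − sin α + sin β) = 0.074868 rad; t = (α − φ) mod 2π = 1.590537 rad, q = (φ − β) mod 2π = 2.243952 rad → L = 4.02·(1.590537 + 6.267061 + 2.243952) = 4.02·10.101549 = 40.608228 m
LSR: p² = d² − 2 + 2cos(α−β) + 2d(sin α + sin β) = 64.339411; p = √p² = 8.021185; φ = atan2(−cos α − cos β, d + sin α + sin β) − atan2(−2, p) = 0.324000 rad; t = (φ − α) mod 2π = 4.941781 rad, q = (φ − β) mod 2π = 2.493084 rad → L = 4.02·(4.941781 + 8.021185 + 2.493084) = 4.02·15.456051 = 62.133324 m
RSL: p² = d² − 2 + 2cos(α−β) − 2d(sin α + sin β) = 58.875867; p = √p² = 7.673061; φ = atan2(cos α + cos β, d − sin α − sin β) − atan2(2, p) = -0.338018 rad; t = (α − φ) mod 2π = 2.003422 rad, q = (β − φ) mod 2π = 4.452119 rad → L = 4.02·(2.003422 + 7.673061 + 4.452119) = 4.02·14.128602 = 56.796982 m
RLR: c = (6 − d² + 2cos(α−β) + 2d(sin α − sin β))/8 = -3.909506, |c| > 1 → infeasible
LRL: c = (6 − d² + 2cos(α−β) − 2d(sin α − sin β))/8 = -11.261803, |c| > 1 → infeasible
Shortest: RSR with L = 40.608228 m ≈ 40.6082 m

40.6082 m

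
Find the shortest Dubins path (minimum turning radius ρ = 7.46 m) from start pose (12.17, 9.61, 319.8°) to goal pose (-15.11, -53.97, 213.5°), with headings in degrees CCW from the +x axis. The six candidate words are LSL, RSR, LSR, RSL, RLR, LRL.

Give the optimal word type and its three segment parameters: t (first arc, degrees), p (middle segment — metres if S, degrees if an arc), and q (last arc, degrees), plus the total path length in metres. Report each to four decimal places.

Let ψ = atan2(Δy, Δx) = atan2(-63.58, -27.28) = -113.2225° be the start→goal bearing.
Normalize: d = |goal − start| / ρ = 69.185366/7.46 = 9.274178, α = (θ_start − ψ) mod 360° = 73.0225° = 1.274483 rad, β = (θ_goal − ψ) mod 360° = 326.7225° = 5.702384 rad.
Common terms: sin α = 0.956420, cos α = 0.291996, sin β = -0.548694, cos β = 0.836023, cos(α−β) = -0.280667, d² = 86.010372. Work in radians in the unit-radius frame; every candidate has L = ρ·(t + p + q).
LSL: p² = 2 + d² − 2cos(α−β) + 2d(sin α − sin β) = 116.489093; p = √p² = 10.793011; φ = atan2(cos β − cos α, d + sin α − sin β) = 0.050427 rad; t = (φ − α) mod 2π = 5.059129 rad, q = (β − φ) mod 2π = 5.651957 rad → L = 7.46·(5.059129 + 10.793011 + 5.651957) = 7.46·21.504097 = 160.420563 m
RSR: p² = 2 + d² − 2cos(α−β) + 2d(sin β − sin α) = 60.654317; p = √p² = 7.788088; φ = atan2(cos α − cos β, d − sin α + sin β) = -0.069911 rad; t = (α − φ) mod 2π = 1.344394 rad, q = (φ − β) mod 2π = 0.510891 rad → L = 7.46·(1.344394 + 7.788088 + 0.510891) = 7.46·9.643373 = 71.939564 m
LSR: p² = d² − 2 + 2cos(α−β) + 2d(sin α + sin β) = 91.011670; p = √p² = 9.540004; φ = atan2(−cos α − cos β, d + sin α + sin β) − atan2(−2, p) = 0.090666 rad; t = (φ − α) mod 2π = 5.099368 rad, q = (φ − β) mod 2π = 0.671467 rad → L = 7.46·(5.099368 + 9.540004 + 0.671467) = 7.46·15.310839 = 114.218857 m
RSL: p² = d² − 2 + 2cos(α−β) − 2d(sin α + sin β) = 75.886406; p = √p² = 8.711280; φ = atan2(cos α + cos β, d − sin α − sin β) − atan2(2, p) = -0.099133 rad; t = (α − φ) mod 2π = 1.373616 rad, q = (β − φ) mod 2π = 5.801517 rad → L = 7.46·(1.373616 + 8.711280 + 5.801517) = 7.46·15.886413 = 118.512643 m
RLR: c = (6 − d² + 2cos(α−β) + 2d(sin α − sin β))/8 = -6.581790, |c| > 1 → infeasible
LRL: c = (6 − d² + 2cos(α−β) − 2d(sin α − sin β))/8 = -13.561137, |c| > 1 → infeasible
Shortest: RSR with L = 71.939564 m ≈ 71.9396 m
Convert RSR to answer units (arcs ×180/π): t = 1.344394·180/π = 77.0281°, p = ρ·p = 7.46·7.788088 = 58.0991 m, q = 0.510891·180/π = 29.2719°, L = 71.9396 m.

RSR: t = 77.0281°, p = 58.0991 m, q = 29.2719°, L = 71.9396 m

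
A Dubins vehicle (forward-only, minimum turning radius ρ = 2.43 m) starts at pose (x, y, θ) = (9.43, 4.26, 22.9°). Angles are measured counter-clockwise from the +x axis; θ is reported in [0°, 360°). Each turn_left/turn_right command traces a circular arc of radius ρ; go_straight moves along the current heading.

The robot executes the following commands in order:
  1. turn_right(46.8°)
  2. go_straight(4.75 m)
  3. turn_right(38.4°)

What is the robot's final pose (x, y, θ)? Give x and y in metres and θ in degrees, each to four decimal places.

(16.8698, 1.2267, 297.7000°)

set_pose: (x, y, θ) = (9.4300, 4.2600, 22.9000°), ρ = 2.43
turn_right(46.8°): centre at ρ to the right, rotate −46.8° → (11.3601, 4.2432, -23.9000° ≡ 336.1000°)
go_straight(4.75): x += 4.75·cos θ, y += 4.75·sin θ → (15.7028, 2.3187, 336.1000°)
turn_right(38.4°): centre at ρ to the right, rotate −38.4° → (16.8698, 1.2267, 297.7000°)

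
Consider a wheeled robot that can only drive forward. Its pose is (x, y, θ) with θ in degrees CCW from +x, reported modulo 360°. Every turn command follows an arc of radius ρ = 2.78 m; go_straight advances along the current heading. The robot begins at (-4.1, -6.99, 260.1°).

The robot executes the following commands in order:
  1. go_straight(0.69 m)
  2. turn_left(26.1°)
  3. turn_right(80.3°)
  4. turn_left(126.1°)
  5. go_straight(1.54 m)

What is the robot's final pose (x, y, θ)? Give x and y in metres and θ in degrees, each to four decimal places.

set_pose: (x, y, θ) = (-4.1000, -6.9900, 260.1000°), ρ = 2.78
go_straight(0.69): x += 0.69·cos θ, y += 0.69·sin θ → (-4.2186, -7.6697, 260.1000°)
turn_left(26.1°): centre at ρ to the left, rotate +26.1° → (-4.1496, -8.9233, 286.2000°)
turn_right(80.3°): centre at ρ to the right, rotate −80.3° → (-5.6050, -12.1996, 205.9000°)
turn_left(126.1°): centre at ρ to the left, rotate +126.1° → (-5.6958, -17.1550, 332.0000°)
go_straight(1.54): x += 1.54·cos θ, y += 1.54·sin θ → (-4.3360, -17.8780, 332.0000°)

(-4.3360, -17.8780, 332.0000°)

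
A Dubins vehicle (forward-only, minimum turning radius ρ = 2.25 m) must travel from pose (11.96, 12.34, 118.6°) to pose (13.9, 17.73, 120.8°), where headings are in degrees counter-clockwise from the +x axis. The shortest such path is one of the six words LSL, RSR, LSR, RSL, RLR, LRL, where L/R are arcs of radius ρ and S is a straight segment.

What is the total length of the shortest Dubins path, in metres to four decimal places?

19.8358 m

Let ψ = atan2(Δy, Δx) = atan2(5.39, 1.94) = 70.2049° be the start→goal bearing.
Normalize: d = |goal − start| / ρ = 5.728499/2.25 = 2.546000, α = (θ_start − ψ) mod 360° = 48.3951° = 0.844654 rad, β = (θ_goal − ψ) mod 360° = 50.5951° = 0.883051 rad.
Common terms: sin α = 0.747741, cos α = 0.663990, sin β = 0.772679, cos β = 0.634796, cos(α−β) = 0.999263, d² = 6.482114. Work in radians in the unit-radius frame; every candidate has L = ρ·(t + p + q).
LSL: p² = 2 + d² − 2cos(α−β) + 2d(sin α − sin β) = 6.356604; p = √p² = 2.521231; φ = atan2(cos β − cos α, d + sin α − sin β) = -0.011579 rad; t = (φ − α) mod 2π = 5.426952 rad, q = (β − φ) mod 2π = 0.894631 rad → L = 2.25·(5.426952 + 2.521231 + 0.894631) = 2.25·8.842813 = 19.896330 m
RSR: p² = 2 + d² − 2cos(α−β) + 2d(sin β − sin α) = 6.610572; p = √p² = 2.571103; φ = atan2(cos α − cos β, d − sin α + sin β) = 0.011355 rad; t = (α − φ) mod 2π = 0.833299 rad, q = (φ − β) mod 2π = 5.411489 rad → L = 2.25·(0.833299 + 2.571103 + 5.411489) = 2.25·8.815891 = 19.835755 m
LSR: p² = d² − 2 + 2cos(α−β) + 2d(sin α + sin β) = 14.222621; p = √p² = 3.771289; φ = atan2(−cos α − cos β, d + sin α + sin β) − atan2(−2, p) = 0.178458 rad; t = (φ − α) mod 2π = 5.616989 rad, q = (φ − β) mod 2π = 5.578592 rad → L = 2.25·(5.616989 + 3.771289 + 5.578592) = 2.25·14.966871 = 33.675459 m
RSL: p² = d² − 2 + 2cos(α−β) − 2d(sin α + sin β) = -1.261342 < 0 → infeasible
RLR: c = (6 − d² + 2cos(α−β) + 2d(sin α − sin β))/8 = 0.173679; p = 2π − arccos c = 4.886953 rad; φ = atan2(cos α − cos β, d − sin α + sin β) = 0.011355 rad; t = (α − φ + p/2) mod 2π = 3.276776 rad, q = (α − β − t + p) mod 2π = 1.571780 rad → L = 2.25·(3.276776 + 4.886953 + 1.571780) = 2.25·9.735508 = 21.904893 m
LRL: c = (6 − d² + 2cos(α−β) − 2d(sin α − sin β))/8 = 0.205425; p = 2π − arccos c = 4.919286 rad; φ = atan2(cos β − cos α, d + sin α − sin β) = -0.011579 rad; t = (φ − α + p/2) mod 2π = 1.603410 rad, q = (β − α − t + p) mod 2π = 3.354274 rad → L = 2.25·(1.603410 + 4.919286 + 3.354274) = 2.25·9.876970 = 22.223183 m
Shortest: RSR with L = 19.835755 m ≈ 19.8358 m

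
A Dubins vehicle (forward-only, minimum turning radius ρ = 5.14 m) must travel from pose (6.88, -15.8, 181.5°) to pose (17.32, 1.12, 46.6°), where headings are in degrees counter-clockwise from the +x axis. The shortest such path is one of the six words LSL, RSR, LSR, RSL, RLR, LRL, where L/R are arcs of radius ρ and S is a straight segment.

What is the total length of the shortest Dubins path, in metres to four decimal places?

Let ψ = atan2(Δy, Δx) = atan2(16.92, 10.44) = 58.3245° be the start→goal bearing.
Normalize: d = |goal − start| / ρ = 19.881650/5.14 = 3.868025, α = (θ_start − ψ) mod 360° = 123.1755° = 2.149817 rad, β = (θ_goal − ψ) mod 360° = 348.2755° = 6.078554 rad.
Common terms: sin α = 0.836999, cos α = -0.547205, sin β = -0.203207, cos β = 0.979136, cos(α−β) = -0.705872, d² = 14.961619. Work in radians in the unit-radius frame; every candidate has L = ρ·(t + p + q).
LSL: p² = 2 + d² − 2cos(α−β) + 2d(sin α − sin β) = 26.420443; p = √p² = 5.140082; φ = atan2(cos β − cos α, d + sin α − sin β) = 0.301496 rad; t = (φ − α) mod 2π = 4.434863 rad, q = (β − φ) mod 2π = 5.777058 rad → L = 5.14·(4.434863 + 5.140082 + 5.777058) = 5.14·15.352003 = 78.909298 m
RSR: p² = 2 + d² − 2cos(α−β) + 2d(sin β − sin α) = 10.326282; p = √p² = 3.213453; φ = atan2(cos α − cos β, d − sin α + sin β) = -0.494947 rad; t = (α − φ) mod 2π = 2.644764 rad, q = (φ − β) mod 2π = 5.992870 rad → L = 5.14·(2.644764 + 3.213453 + 5.992870) = 5.14·11.851088 = 60.914591 m
LSR: p² = d² − 2 + 2cos(α−β) + 2d(sin α + sin β) = 16.452924; p = √p² = 4.056220; φ = atan2(−cos α − cos β, d + sin α + sin β) − atan2(−2, p) = 0.362435 rad; t = (φ − α) mod 2π = 4.495803 rad, q = (φ − β) mod 2π = 0.567067 rad → L = 5.14·(4.495803 + 4.056220 + 0.567067) = 5.14·9.119090 = 46.872122 m
RSL: p² = d² − 2 + 2cos(α−β) − 2d(sin α + sin β) = 6.646828; p = √p² = 2.578144; φ = atan2(cos α + cos β, d − sin α − sin β) − atan2(2, p) = -0.527015 rad; t = (α − φ) mod 2π = 2.676833 rad, q = (β − φ) mod 2π = 0.322384 rad → L = 5.14·(2.676833 + 2.578144 + 0.322384) = 5.14·5.577361 = 28.667635 m
RLR: c = (6 − d² + 2cos(α−β) + 2d(sin α − sin β))/8 = -0.290785; p = 2π − arccos c = 4.417341 rad; φ = atan2(cos α − cos β, d − sin α + sin β) = -0.494947 rad; t = (α − φ + p/2) mod 2π = 4.853435 rad, q = (α − β − t + p) mod 2π = 1.918356 rad → L = 5.14·(4.853435 + 4.417341 + 1.918356) = 5.14·11.189132 = 57.512139 m
LRL: c = (6 − d² + 2cos(α−β) − 2d(sin α − sin β))/8 = -2.302555, |c| > 1 → infeasible
Shortest: RSL with L = 28.667635 m ≈ 28.6676 m

28.6676 m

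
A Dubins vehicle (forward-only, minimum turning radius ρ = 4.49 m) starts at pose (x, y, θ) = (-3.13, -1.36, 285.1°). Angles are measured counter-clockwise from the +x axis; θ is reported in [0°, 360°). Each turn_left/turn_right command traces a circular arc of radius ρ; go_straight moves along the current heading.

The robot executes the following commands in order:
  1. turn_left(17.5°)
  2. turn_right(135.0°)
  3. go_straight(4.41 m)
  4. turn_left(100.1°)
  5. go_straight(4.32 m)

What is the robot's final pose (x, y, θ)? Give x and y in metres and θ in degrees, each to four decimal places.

(-17.2555, -16.9884, 267.7000°)

set_pose: (x, y, θ) = (-3.1300, -1.3600, 285.1000°), ρ = 4.49
turn_left(17.5°): centre at ρ to the left, rotate +17.5° → (-2.5776, -2.6094, 302.6000°)
turn_right(135.0°): centre at ρ to the right, rotate −135.0° → (-7.3244, -9.4138, 167.6000°)
go_straight(4.41): x += 4.41·cos θ, y += 4.41·sin θ → (-11.6315, -8.4668, 167.6000°)
turn_left(100.1°): centre at ρ to the left, rotate +100.1° → (-17.0821, -12.6718, 267.7000°)
go_straight(4.32): x += 4.32·cos θ, y += 4.32·sin θ → (-17.2555, -16.9884, 267.7000°)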